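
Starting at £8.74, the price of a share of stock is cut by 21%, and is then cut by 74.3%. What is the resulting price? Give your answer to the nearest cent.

Each change multiplies by a factor: 0.79 × 0.257 = 0.20303.
£8.74 × 0.20303 = £1.7744822 ≈ £1.77.

£1.77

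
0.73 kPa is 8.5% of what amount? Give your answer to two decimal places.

0.73 kPa ÷ 0.085 ≈ 8.59 kPa.

8.59 kPa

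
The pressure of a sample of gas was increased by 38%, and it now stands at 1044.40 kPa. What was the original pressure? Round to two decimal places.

756.81 kPa

The overall multiplier applied was 1.38.
So the original pressure was 1044.40 ÷ 1.38 ≈ 756.81 kPa.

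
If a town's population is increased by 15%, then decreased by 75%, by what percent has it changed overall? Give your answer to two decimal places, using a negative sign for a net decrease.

The combined multiplier is 1.15 × 0.25 = 0.2875.
That corresponds to a decrease of 71.25%.

-71.25%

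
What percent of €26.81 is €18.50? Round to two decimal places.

69.00%

€18.50 ÷ €26.81 ≈ 69.00%.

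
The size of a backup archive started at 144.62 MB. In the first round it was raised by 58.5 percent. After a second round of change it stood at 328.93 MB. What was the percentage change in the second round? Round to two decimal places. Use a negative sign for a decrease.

After the first round: 144.62 × 1.585 = 229.2227.
Second-round multiplier: 328.93 ÷ 229.2227 ≈ 1.43498.
That is a change of 43.50%.

43.50%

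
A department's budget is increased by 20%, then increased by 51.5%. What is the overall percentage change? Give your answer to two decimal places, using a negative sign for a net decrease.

81.80%

The combined multiplier is 1.2 × 1.515 = 1.818.
That corresponds to an increase of 81.80%.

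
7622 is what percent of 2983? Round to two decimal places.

255.51%

7622 ÷ 2983 ≈ 255.51%.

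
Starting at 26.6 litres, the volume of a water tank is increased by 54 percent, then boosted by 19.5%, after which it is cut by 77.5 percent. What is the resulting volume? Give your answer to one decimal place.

Each change multiplies by a factor: 1.54 × 1.195 × 0.225 = 0.4140675.
26.6 × 0.4140675 = 11.0141955 ≈ 11.0.

11.0 litres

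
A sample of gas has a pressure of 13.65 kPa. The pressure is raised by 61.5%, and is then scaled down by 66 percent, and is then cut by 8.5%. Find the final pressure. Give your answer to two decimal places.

6.86 kPa

After the 61.5% increase: 13.65 × 1.615 = 22.04475.
After the 66% decrease: 22.04475 × 0.34 = 7.495215.
After the 8.5% decrease: 7.495215 × 0.915 = 6.858121725 ≈ 6.86.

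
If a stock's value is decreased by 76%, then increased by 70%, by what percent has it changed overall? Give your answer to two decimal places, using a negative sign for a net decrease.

A 76% decrease multiplies by 0.24.
Then a 70% increase: 0.24 × 1.7 = 0.408.
Overall factor 0.408, i.e. -59.20%.

-59.20%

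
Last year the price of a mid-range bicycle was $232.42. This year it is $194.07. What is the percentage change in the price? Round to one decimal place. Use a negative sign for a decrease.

Change: $194.07 − $232.42 = -$38.35.
Relative to the original: -$38.35 ÷ $232.42 ≈ -16.5%.

-16.5%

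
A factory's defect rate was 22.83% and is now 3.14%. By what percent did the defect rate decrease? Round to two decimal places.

The change is 3.14 − 22.83 = -19.69 percentage points.
Relative to the original 22.83%, that is -19.69 ÷ 22.83 ≈ -86.25%.
So the defect rate fell by 86.25%.

86.25%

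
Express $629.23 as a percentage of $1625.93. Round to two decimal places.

38.70%

$629.23 ÷ $1625.93 ≈ 38.70%.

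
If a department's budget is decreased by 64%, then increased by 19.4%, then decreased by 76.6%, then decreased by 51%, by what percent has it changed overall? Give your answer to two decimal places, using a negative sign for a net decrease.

A 64% decrease multiplies by 0.36.
Then a 19.4% increase: 0.36 × 1.194 = 0.42984.
Then a 76.6% decrease: 0.42984 × 0.234 = 0.10058256.
Then a 51% decrease: 0.10058256 × 0.49 = 0.0492854544.
Overall factor 0.0492854544, i.e. -95.07%.

-95.07%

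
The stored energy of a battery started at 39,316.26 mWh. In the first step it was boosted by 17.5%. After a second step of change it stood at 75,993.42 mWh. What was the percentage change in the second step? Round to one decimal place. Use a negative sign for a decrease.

After the first step: 39,316.26 × 1.175 = 46196.6055.
Second-step multiplier: 75,993.42 ÷ 46196.6055 ≈ 1.645.
That is a change of 64.5%.

64.5%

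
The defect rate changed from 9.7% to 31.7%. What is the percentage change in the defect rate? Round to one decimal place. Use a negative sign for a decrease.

226.8%

The change is 31.7 − 9.7 = 22.0 percentage points.
Relative to the original 9.7%, that is 22.0 ÷ 9.7 ≈ 226.8%.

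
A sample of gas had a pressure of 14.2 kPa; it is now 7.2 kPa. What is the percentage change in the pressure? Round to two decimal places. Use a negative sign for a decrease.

-49.30%

Change: 7.2 − 14.2 = -7.0.
Relative to the original: -7.0 ÷ 14.2 ≈ -49.30%.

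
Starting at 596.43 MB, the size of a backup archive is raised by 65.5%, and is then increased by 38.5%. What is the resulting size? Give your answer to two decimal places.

1367.12 MB

Each change multiplies by a factor: 1.655 × 1.385 = 2.292175.
596.43 × 2.292175 = 1367.12193525 ≈ 1367.12.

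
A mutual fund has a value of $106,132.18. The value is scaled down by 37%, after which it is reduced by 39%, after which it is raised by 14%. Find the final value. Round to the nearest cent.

Each change multiplies by a factor: 0.63 × 0.61 × 1.14 = 0.438102.
$106,132.18 × 0.438102 = $46496.72032236 ≈ $46,496.72.

$46,496.72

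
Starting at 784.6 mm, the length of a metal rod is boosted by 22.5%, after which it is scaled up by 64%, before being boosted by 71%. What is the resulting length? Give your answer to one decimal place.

Each change multiplies by a factor: 1.225 × 1.64 × 1.71 = 3.43539.
784.6 × 3.43539 = 2695.406994 ≈ 2695.4.

2695.4 mm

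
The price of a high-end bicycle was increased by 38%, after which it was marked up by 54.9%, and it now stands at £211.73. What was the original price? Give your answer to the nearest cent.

£99.05

Undoing the 54.9% increase: £211.73 ÷ 1.549 ≈ £136.688186.
Undoing the 38% increase: £136.688186 ÷ 1.38 ≈ £99.05.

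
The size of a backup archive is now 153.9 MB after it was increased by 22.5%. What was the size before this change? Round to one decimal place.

125.6 MB

The overall multiplier applied was 1.225.
So the original size was 153.9 ÷ 1.225 ≈ 125.6 MB.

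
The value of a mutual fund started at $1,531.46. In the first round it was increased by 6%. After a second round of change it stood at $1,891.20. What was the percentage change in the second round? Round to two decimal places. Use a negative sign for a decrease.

After the first round: $1,531.46 × 1.06 = $1623.3476.
Second-round multiplier: $1,891.20 ÷ $1623.3476 ≈ 1.165.
That is a change of 16.50%.

16.50%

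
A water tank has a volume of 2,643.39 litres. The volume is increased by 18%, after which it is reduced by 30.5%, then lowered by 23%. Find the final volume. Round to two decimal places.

1,669.24 litres

After the 18% increase: 2,643.39 × 1.18 = 3119.2002.
After the 30.5% decrease: 3119.2002 × 0.695 = 2167.844139.
After the 23% decrease: 2167.844139 × 0.77 = 1669.23998703 ≈ 1,669.24.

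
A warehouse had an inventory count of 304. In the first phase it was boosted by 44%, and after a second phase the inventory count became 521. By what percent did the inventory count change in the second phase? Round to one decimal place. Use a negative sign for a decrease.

After the first phase: 304 × 1.44 = 437.76.
Second-phase multiplier: 521 ÷ 437.76 ≈ 1.19015.
That is a change of 19.0%.

19.0%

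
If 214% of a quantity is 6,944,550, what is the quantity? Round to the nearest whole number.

6,944,550 ÷ 2.14 ≈ 3,245,117.

3,245,117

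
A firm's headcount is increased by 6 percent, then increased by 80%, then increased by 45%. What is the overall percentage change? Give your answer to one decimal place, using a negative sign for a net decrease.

176.7%

The combined multiplier is 1.06 × 1.8 × 1.45 = 2.7666.
That corresponds to an increase of 176.7%.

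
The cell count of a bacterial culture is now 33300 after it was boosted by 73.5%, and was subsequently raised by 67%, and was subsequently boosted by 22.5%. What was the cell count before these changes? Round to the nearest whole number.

The overall multiplier applied was 1.735 × 1.67 × 1.225 = 3.54937625.
So the original cell count was 33300 ÷ 3.54937625 ≈ 9382.

9382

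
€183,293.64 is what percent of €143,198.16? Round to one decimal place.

€183,293.64 ÷ €143,198.16 ≈ 128.0%.

128.0%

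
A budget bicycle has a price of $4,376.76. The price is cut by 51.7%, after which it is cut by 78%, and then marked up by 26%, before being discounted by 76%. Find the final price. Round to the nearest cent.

$140.64

Apply the 51.7% decrease: $4,376.76 × 0.483 = $2113.97508.
After the 78% decrease: $2113.97508 × 0.22 = $465.0745176.
26% increase: $465.0745176 × 1.26 = $585.993892176.
After the 76% decrease: $585.993892176 × 0.24 = $140.63853412224 ≈ $140.64.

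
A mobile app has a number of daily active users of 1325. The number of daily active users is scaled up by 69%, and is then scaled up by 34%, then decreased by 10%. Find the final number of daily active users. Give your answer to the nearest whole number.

2701

Each change multiplies by a factor: 1.69 × 1.34 × 0.9 = 2.03814.
1325 × 2.03814 = 2700.5355 ≈ 2701.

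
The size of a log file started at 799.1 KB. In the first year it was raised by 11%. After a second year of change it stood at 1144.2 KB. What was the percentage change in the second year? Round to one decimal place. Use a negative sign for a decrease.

29.0%

After the first year: 799.1 × 1.11 = 887.001.
Second-year multiplier: 1144.2 ÷ 887.001 ≈ 1.28996.
That is a change of 29.0%.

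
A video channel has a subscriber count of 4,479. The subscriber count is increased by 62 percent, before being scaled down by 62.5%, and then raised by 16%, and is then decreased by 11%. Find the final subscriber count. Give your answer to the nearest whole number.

2,809

After the 62% increase: 4,479 × 1.62 = 7255.98.
Apply the 62.5% decrease: 7255.98 × 0.375 = 2720.9925.
16% increase: 2720.9925 × 1.16 = 3156.3513.
After the 11% decrease: 3156.3513 × 0.89 = 2809.152657 ≈ 2,809.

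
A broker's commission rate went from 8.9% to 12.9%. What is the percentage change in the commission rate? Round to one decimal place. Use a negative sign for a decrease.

The change is 12.9 − 8.9 = 4.0 percentage points.
Relative to the original 8.9%, that is 4.0 ÷ 8.9 ≈ 44.9%.

44.9%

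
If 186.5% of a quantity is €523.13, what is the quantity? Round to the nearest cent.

€280.50

€523.13 ÷ 1.865 ≈ €280.50.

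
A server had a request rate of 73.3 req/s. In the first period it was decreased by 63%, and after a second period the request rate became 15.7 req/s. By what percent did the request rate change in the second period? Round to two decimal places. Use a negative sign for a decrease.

After the first period: 73.3 × 0.37 = 27.121.
Second-period multiplier: 15.7 ÷ 27.121 ≈ 0.578887.
That is a change of -42.11%.

-42.11%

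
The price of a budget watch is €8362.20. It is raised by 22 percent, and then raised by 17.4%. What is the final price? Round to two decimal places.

€11977.01

After the 22% increase: €8362.20 × 1.22 = €10201.884.
After the 17.4% increase: €10201.884 × 1.174 = €11977.011816 ≈ €11977.01.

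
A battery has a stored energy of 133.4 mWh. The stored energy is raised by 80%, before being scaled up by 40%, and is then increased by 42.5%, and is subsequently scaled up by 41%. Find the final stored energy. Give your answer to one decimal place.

675.4 mWh

Each change multiplies by a factor: 1.8 × 1.4 × 1.425 × 1.41 = 5.06331.
133.4 × 5.06331 = 675.445554 ≈ 675.4.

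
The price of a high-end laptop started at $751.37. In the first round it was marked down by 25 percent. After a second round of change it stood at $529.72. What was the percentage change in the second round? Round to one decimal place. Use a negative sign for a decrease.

After the first round: $751.37 × 0.75 = $563.5275.
Second-round multiplier: $529.72 ÷ $563.5275 ≈ 0.94001.
That is a change of -6.0%.

-6.0%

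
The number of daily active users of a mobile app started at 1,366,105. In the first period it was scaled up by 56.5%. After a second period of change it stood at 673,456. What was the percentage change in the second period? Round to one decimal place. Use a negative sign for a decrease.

After the first period: 1,366,105 × 1.565 = 2137954.325.
Second-period multiplier: 673,456 ÷ 2137954.325 ≈ 0.315.
That is a change of -68.5%.

-68.5%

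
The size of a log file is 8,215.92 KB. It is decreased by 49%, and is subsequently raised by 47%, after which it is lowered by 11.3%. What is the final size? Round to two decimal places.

Apply the 49% decrease: 8,215.92 × 0.51 = 4190.1192.
After the 47% increase: 4190.1192 × 1.47 = 6159.475224.
After the 11.3% decrease: 6159.475224 × 0.887 = 5463.454523688 ≈ 5,463.45.

5,463.45 KB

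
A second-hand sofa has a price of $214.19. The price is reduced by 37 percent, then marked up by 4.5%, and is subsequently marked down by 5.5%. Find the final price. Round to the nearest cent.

$133.26

After the 37% decrease: $214.19 × 0.63 = $134.9397.
After the 4.5% increase: $134.9397 × 1.045 = $141.0119865.
After the 5.5% decrease: $141.0119865 × 0.945 = $133.2563272425 ≈ $133.26.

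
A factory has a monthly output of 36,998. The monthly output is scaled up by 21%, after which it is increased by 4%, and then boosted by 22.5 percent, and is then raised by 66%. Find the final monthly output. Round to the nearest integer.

94,676

21% increase: 36,998 × 1.21 = 44767.58.
After the 4% increase: 44767.58 × 1.04 = 46558.2832.
Apply the 22.5% increase: 46558.2832 × 1.225 = 57033.89692.
Apply the 66% increase: 57033.89692 × 1.66 = 94676.2688872 ≈ 94,676.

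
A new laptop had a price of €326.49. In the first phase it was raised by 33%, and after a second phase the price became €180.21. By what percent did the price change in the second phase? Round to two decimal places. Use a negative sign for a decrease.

-58.50%

After the first phase: €326.49 × 1.33 = €434.2317.
Second-phase multiplier: €180.21 ÷ €434.2317 ≈ 0.415009.
That is a change of -58.50%.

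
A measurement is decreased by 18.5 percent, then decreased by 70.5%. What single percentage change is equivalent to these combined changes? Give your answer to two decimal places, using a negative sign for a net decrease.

The combined multiplier is 0.815 × 0.295 = 0.240425.
That corresponds to a decrease of 75.96%.

-75.96%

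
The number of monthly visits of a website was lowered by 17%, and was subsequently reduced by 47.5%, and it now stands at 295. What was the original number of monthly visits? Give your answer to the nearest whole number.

Undoing the 47.5% decrease: 295 ÷ 0.525 ≈ 561.904762.
Undoing the 17% decrease: 561.904762 ÷ 0.83 ≈ 677.

677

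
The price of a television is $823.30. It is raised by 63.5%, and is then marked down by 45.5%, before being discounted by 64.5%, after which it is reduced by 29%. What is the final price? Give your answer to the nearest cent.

$184.91

After the 63.5% increase: $823.30 × 1.635 = $1346.0955.
45.5% decrease: $1346.0955 × 0.545 = $733.6220475.
64.5% decrease: $733.6220475 × 0.355 = $260.4358268625.
After the 29% decrease: $260.4358268625 × 0.71 = $184.909437072375 ≈ $184.91.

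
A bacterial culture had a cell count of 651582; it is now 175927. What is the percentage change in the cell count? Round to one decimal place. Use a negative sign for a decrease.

Change: 175927 − 651582 = -475655.
Relative to the original: -475655 ÷ 651582 ≈ -73.0%.

-73.0%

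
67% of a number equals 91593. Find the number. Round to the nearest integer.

91593 ÷ 0.67 ≈ 136706.

136706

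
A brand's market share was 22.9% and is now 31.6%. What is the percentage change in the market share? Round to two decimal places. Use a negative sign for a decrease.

37.99%

The change is 31.6 − 22.9 = 8.7 percentage points.
Relative to the original 22.9%, that is 8.7 ÷ 22.9 ≈ 37.99%.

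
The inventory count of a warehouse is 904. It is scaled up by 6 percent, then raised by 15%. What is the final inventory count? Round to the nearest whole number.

1102

Each change multiplies by a factor: 1.06 × 1.15 = 1.219.
904 × 1.219 = 1101.976 ≈ 1102.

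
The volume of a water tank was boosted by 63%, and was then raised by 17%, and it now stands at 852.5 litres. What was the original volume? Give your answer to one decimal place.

447.0 litres

The overall multiplier applied was 1.63 × 1.17 = 1.9071.
So the original volume was 852.5 ÷ 1.9071 ≈ 447.0 litres.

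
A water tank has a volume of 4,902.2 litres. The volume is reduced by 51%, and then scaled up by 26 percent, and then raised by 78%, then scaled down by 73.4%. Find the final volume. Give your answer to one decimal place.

Each change multiplies by a factor: 0.49 × 1.26 × 1.78 × 0.266 = 0.292326552.
4,902.2 × 0.292326552 = 1433.0432232144 ≈ 1,433.0.

1,433.0 litres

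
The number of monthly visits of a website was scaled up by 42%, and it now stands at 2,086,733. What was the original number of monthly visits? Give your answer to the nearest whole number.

The overall multiplier applied was 1.42.
So the original number of monthly visits was 2,086,733 ÷ 1.42 ≈ 1,469,530.

1,469,530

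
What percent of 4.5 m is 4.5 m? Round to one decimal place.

4.5 m ÷ 4.5 m = 100.0%.

100.0%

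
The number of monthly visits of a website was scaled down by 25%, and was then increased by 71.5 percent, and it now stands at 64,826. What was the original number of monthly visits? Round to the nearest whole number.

50,399

Undoing the 71.5% increase: 64,826 ÷ 1.715 ≈ 37799.41691.
Undoing the 25% decrease: 37799.41691 ÷ 0.75 ≈ 50,399.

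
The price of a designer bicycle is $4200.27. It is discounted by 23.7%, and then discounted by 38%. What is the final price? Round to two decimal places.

Apply the 23.7% decrease: $4200.27 × 0.763 = $3204.80601.
Apply the 38% decrease: $3204.80601 × 0.62 = $1986.9797262 ≈ $1986.98.

$1986.98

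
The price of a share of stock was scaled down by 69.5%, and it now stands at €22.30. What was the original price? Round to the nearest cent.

The overall multiplier applied was 0.305.
So the original price was €22.30 ÷ 0.305 ≈ €73.11.

€73.11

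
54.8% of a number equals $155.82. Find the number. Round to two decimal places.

$284.34

$155.82 ÷ 0.548 ≈ $284.34.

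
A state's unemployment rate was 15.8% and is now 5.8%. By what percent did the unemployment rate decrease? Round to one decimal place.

The change is 5.8 − 15.8 = -10.0 percentage points.
Relative to the original 15.8%, that is -10.0 ÷ 15.8 ≈ -63.3%.
So the unemployment rate fell by 63.3%.

63.3%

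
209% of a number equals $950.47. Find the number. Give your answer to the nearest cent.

$950.47 ÷ 2.09 ≈ $454.77.

$454.77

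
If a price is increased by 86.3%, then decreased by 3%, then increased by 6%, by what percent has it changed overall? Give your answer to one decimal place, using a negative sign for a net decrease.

91.6%

The combined multiplier is 1.863 × 0.97 × 1.06 = 1.9155366.
That corresponds to an increase of 91.6%.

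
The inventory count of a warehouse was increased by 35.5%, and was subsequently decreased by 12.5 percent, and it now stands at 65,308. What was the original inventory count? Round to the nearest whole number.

The overall multiplier applied was 1.355 × 0.875 = 1.185625.
So the original inventory count was 65,308 ÷ 1.185625 ≈ 55,083.

55,083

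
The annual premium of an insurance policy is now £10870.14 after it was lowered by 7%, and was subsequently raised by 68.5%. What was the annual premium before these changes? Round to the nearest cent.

£6936.69

Undoing the 68.5% increase: £10870.14 ÷ 1.685 ≈ £6451.121662.
Undoing the 7% decrease: £6451.121662 ÷ 0.93 ≈ £6936.69.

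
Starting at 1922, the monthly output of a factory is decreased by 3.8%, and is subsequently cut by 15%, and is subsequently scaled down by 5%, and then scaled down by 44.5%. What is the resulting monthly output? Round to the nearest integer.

After the 3.8% decrease: 1922 × 0.962 = 1848.964.
After the 15% decrease: 1848.964 × 0.85 = 1571.6194.
Apply the 5% decrease: 1571.6194 × 0.95 = 1493.03843.
Apply the 44.5% decrease: 1493.03843 × 0.555 = 828.63632865 ≈ 829.

829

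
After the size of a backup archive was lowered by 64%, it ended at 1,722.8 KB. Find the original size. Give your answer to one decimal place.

The overall multiplier applied was 0.36.
So the original size was 1,722.8 ÷ 0.36 ≈ 4,785.6 KB.

4,785.6 KB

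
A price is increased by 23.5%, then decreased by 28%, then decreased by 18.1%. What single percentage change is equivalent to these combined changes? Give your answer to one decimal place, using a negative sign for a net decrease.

-27.2%

A 23.5% increase multiplies by 1.235.
Then a 28% decrease: 1.235 × 0.72 = 0.8892.
Then an 18.1% decrease: 0.8892 × 0.819 = 0.7282548.
Overall factor 0.7282548, i.e. -27.2%.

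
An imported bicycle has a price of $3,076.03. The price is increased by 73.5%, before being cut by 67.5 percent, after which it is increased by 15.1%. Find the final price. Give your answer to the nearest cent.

After the 73.5% increase: $3,076.03 × 1.735 = $5336.91205.
After the 67.5% decrease: $5336.91205 × 0.325 = $1734.49641625.
15.1% increase: $1734.49641625 × 1.151 = $1996.40537510375 ≈ $1,996.41.

$1,996.41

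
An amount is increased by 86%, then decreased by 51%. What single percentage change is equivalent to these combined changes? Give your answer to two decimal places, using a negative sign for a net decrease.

An 86% increase multiplies by 1.86.
Then a 51% decrease: 1.86 × 0.49 = 0.9114.
Overall factor 0.9114, i.e. -8.86%.

-8.86%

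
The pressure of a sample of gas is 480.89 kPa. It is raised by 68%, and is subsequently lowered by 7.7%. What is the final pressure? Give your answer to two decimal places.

Each change multiplies by a factor: 1.68 × 0.923 = 1.55064.
480.89 × 1.55064 = 745.6872696 ≈ 745.69.

745.69 kPa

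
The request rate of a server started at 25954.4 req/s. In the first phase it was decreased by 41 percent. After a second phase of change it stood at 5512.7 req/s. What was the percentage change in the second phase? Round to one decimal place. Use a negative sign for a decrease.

-64.0%

After the first phase: 25954.4 × 0.59 = 15313.096.
Second-phase multiplier: 5512.7 ÷ 15313.096 ≈ 0.36.
That is a change of -64.0%.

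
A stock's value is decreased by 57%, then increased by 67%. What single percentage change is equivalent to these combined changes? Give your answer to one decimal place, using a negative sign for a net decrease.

-28.2%

A 57% decrease multiplies by 0.43.
Then a 67% increase: 0.43 × 1.67 = 0.7181.
Overall factor 0.7181, i.e. -28.2%.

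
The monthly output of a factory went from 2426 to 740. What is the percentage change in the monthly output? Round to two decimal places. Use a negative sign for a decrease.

Change: 740 − 2426 = -1686.
Relative to the original: -1686 ÷ 2426 ≈ -69.50%.

-69.50%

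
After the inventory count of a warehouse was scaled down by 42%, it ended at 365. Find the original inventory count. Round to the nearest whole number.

The overall multiplier applied was 0.58.
So the original inventory count was 365 ÷ 0.58 ≈ 629.

629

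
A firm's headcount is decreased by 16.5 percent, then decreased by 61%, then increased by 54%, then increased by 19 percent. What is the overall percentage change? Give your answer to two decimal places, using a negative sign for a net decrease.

The combined multiplier is 0.835 × 0.39 × 1.54 × 1.19 = 0.59678619.
That corresponds to a decrease of 40.32%.

-40.32%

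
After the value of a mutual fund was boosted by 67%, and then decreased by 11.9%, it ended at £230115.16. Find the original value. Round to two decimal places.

£156405.80

The overall multiplier applied was 1.67 × 0.881 = 1.47127.
So the original value was £230115.16 ÷ 1.47127 ≈ £156405.80.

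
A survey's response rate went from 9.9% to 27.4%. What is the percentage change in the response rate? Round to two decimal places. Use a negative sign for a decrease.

The change is 27.4 − 9.9 = 17.5 percentage points.
Relative to the original 9.9%, that is 17.5 ÷ 9.9 ≈ 176.77%.

176.77%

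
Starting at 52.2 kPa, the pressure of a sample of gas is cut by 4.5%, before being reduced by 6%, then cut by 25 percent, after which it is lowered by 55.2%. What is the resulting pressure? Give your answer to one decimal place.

15.7 kPa

Apply the 4.5% decrease: 52.2 × 0.955 = 49.851.
Apply the 6% decrease: 49.851 × 0.94 = 46.85994.
25% decrease: 46.85994 × 0.75 = 35.144955.
After the 55.2% decrease: 35.144955 × 0.448 = 15.74493984 ≈ 15.7.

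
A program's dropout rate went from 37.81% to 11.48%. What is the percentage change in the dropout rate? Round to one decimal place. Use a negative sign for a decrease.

The change is 11.48 − 37.81 = -26.33 percentage points.
Relative to the original 37.81%, that is -26.33 ÷ 37.81 ≈ -69.6%.

-69.6%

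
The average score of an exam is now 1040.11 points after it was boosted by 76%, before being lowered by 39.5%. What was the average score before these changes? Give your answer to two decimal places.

976.81 points

The overall multiplier applied was 1.76 × 0.605 = 1.0648.
So the original average score was 1040.11 ÷ 1.0648 ≈ 976.81 points.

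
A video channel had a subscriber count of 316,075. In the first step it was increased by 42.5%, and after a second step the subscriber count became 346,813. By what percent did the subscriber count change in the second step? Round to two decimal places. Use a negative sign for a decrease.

After the first step: 316,075 × 1.425 = 450406.875.
Second-step multiplier: 346,813 ÷ 450406.875 ≈ 0.769999.
That is a change of -23.00%.

-23.00%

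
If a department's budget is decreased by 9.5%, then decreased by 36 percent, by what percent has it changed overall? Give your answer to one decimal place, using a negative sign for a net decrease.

A 9.5% decrease multiplies by 0.905.
Then a 36% decrease: 0.905 × 0.64 = 0.5792.
Overall factor 0.5792, i.e. -42.1%.

-42.1%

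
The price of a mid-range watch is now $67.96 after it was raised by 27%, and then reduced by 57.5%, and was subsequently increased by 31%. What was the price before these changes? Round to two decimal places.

Undoing the 31% increase: $67.96 ÷ 1.31 ≈ $51.877863.
Undoing the 57.5% decrease: $51.877863 ÷ 0.425 = $122.06556.
Undoing the 27% increase: $122.06556 ÷ 1.27 ≈ $96.11.

$96.11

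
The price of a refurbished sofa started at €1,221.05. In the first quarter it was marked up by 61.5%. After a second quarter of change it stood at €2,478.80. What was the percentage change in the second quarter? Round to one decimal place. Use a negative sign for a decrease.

After the first quarter: €1,221.05 × 1.615 = €1971.99575.
Second-quarter multiplier: €2,478.80 ÷ €1971.99575 ≈ 1.257.
That is a change of 25.7%.

25.7%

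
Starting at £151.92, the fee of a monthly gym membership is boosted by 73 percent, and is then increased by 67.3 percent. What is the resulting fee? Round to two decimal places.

Apply the 73% increase: £151.92 × 1.73 = £262.8216.
67.3% increase: £262.8216 × 1.673 = £439.7005368 ≈ £439.70.

£439.70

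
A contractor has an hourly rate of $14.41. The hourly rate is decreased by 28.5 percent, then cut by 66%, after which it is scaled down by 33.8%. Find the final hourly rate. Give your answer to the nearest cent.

28.5% decrease: $14.41 × 0.715 = $10.30315.
Apply the 66% decrease: $10.30315 × 0.34 = $3.503071.
After the 33.8% decrease: $3.503071 × 0.662 = $2.319033002 ≈ $2.32.

$2.32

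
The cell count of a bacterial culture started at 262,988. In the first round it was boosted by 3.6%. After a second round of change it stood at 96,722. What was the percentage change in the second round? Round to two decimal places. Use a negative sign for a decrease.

After the first round: 262,988 × 1.036 = 272455.568.
Second-round multiplier: 96,722 ÷ 272455.568 ≈ 0.355001.
That is a change of -64.50%.

-64.50%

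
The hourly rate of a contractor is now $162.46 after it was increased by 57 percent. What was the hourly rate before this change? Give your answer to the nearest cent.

$103.48

The overall multiplier applied was 1.57.
So the original hourly rate was $162.46 ÷ 1.57 ≈ $103.48.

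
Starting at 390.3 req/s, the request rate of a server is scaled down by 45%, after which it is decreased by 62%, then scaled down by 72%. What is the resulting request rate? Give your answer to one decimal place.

After the 45% decrease: 390.3 × 0.55 = 214.665.
Apply the 62% decrease: 214.665 × 0.38 = 81.5727.
Apply the 72% decrease: 81.5727 × 0.28 = 22.840356 ≈ 22.8.

22.8 req/s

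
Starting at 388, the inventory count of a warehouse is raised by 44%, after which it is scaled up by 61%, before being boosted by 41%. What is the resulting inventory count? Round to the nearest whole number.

After the 44% increase: 388 × 1.44 = 558.72.
Apply the 61% increase: 558.72 × 1.61 = 899.5392.
41% increase: 899.5392 × 1.41 = 1268.350272 ≈ 1268.

1268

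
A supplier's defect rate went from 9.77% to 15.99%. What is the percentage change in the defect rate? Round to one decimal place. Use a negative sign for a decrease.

The change is 15.99 − 9.77 = 6.22 percentage points.
Relative to the original 9.77%, that is 6.22 ÷ 9.77 ≈ 63.7%.

63.7%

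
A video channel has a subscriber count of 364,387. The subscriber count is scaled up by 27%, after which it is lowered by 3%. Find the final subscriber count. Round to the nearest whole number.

After the 27% increase: 364,387 × 1.27 = 462771.49.
After the 3% decrease: 462771.49 × 0.97 = 448888.3453 ≈ 448,888.

448,888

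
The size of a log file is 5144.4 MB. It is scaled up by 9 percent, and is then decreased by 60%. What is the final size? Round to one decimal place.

2243.0 MB

Apply the 9% increase: 5144.4 × 1.09 = 5607.396.
60% decrease: 5607.396 × 0.4 = 2242.9584 ≈ 2243.0.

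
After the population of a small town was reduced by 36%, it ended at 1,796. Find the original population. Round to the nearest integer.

The overall multiplier applied was 0.64.
So the original population was 1,796 ÷ 0.64 ≈ 2,806.

2,806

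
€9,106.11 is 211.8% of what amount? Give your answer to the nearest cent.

€4,299.39

€9,106.11 ÷ 2.118 ≈ €4,299.39.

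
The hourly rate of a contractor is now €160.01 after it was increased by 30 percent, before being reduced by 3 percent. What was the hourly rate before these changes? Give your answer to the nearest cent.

The overall multiplier applied was 1.3 × 0.97 = 1.261.
So the original hourly rate was €160.01 ÷ 1.261 ≈ €126.89.

€126.89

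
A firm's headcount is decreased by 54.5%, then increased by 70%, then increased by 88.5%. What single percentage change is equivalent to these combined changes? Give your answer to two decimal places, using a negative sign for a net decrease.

45.80%

The combined multiplier is 0.455 × 1.7 × 1.885 = 1.4580475.
That corresponds to an increase of 45.80%.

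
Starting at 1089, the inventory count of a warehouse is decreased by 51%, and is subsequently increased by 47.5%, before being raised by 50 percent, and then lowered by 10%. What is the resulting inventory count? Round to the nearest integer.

After the 51% decrease: 1089 × 0.49 = 533.61.
Apply the 47.5% increase: 533.61 × 1.475 = 787.07475.
After the 50% increase: 787.07475 × 1.5 = 1180.612125.
10% decrease: 1180.612125 × 0.9 = 1062.5509125 ≈ 1063.

1063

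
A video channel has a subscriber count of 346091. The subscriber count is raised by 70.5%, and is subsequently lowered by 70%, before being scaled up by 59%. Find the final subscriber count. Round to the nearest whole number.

After the 70.5% increase: 346091 × 1.705 = 590085.155.
Apply the 70% decrease: 590085.155 × 0.3 = 177025.5465.
59% increase: 177025.5465 × 1.59 = 281470.618935 ≈ 281471.

281471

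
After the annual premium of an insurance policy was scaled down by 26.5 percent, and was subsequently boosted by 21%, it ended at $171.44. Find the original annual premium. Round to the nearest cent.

Undoing the 21% increase: $171.44 ÷ 1.21 ≈ $141.68595.
Undoing the 26.5% decrease: $141.68595 ÷ 0.735 = $192.77.

$192.77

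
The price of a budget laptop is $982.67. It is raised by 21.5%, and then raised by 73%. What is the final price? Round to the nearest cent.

After the 21.5% increase: $982.67 × 1.215 = $1193.94405.
73% increase: $1193.94405 × 1.73 = $2065.5232065 ≈ $2065.52.

$2065.52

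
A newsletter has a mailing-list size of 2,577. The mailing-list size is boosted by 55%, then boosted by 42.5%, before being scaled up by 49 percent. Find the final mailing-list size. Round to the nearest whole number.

After the 55% increase: 2,577 × 1.55 = 3994.35.
Apply the 42.5% increase: 3994.35 × 1.425 = 5691.94875.
49% increase: 5691.94875 × 1.49 = 8481.0036375 ≈ 8,481.

8,481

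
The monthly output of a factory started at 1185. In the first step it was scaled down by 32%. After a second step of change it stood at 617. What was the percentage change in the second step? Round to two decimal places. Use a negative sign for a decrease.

-23.43%

After the first step: 1185 × 0.68 = 805.8.
Second-step multiplier: 617 ÷ 805.8 ≈ 0.765699.
That is a change of -23.43%.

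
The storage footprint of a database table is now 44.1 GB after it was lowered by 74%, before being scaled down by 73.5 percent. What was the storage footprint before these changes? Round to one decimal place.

640.1 GB

Undoing the 73.5% decrease: 44.1 ÷ 0.265 ≈ 166.415094.
Undoing the 74% decrease: 166.415094 ÷ 0.26 ≈ 640.1 GB.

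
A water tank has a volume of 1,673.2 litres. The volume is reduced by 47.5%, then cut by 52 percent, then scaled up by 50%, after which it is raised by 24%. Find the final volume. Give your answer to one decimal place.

Apply the 47.5% decrease: 1,673.2 × 0.525 = 878.43.
Apply the 52% decrease: 878.43 × 0.48 = 421.6464.
After the 50% increase: 421.6464 × 1.5 = 632.4696.
Apply the 24% increase: 632.4696 × 1.24 = 784.262304 ≈ 784.3.

784.3 litres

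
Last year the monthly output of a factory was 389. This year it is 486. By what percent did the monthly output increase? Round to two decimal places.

24.94%

Change: 486 − 389 = 97.
Relative to the original: 97 ÷ 389 ≈ 24.94%.
So the monthly output increased by 24.94%.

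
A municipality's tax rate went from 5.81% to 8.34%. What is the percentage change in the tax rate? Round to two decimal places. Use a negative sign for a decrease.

43.55%

The change is 8.34 − 5.81 = 2.53 percentage points.
Relative to the original 5.81%, that is 2.53 ÷ 5.81 ≈ 43.55%.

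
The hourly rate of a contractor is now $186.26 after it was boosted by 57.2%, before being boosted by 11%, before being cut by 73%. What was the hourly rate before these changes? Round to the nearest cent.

$395.35

Undoing the 73% decrease: $186.26 ÷ 0.27 ≈ $689.851852.
Undoing the 11% increase: $689.851852 ÷ 1.11 ≈ $621.488155.
Undoing the 57.2% increase: $621.488155 ÷ 1.572 ≈ $395.35.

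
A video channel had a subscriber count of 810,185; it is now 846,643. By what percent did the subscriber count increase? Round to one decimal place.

4.5%

Change: 846,643 − 810,185 = 36,458.
Relative to the original: 36,458 ÷ 810,185 ≈ 4.5%.
So the subscriber count increased by 4.5%.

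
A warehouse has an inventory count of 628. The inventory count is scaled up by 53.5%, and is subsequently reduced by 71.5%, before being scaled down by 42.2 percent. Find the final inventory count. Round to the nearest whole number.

Each change multiplies by a factor: 1.535 × 0.285 × 0.578 = 0.25286055.
628 × 0.25286055 = 158.7964254 ≈ 159.

159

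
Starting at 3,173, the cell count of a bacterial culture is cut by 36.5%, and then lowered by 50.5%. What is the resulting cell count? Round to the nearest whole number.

997

Each change multiplies by a factor: 0.635 × 0.495 = 0.314325.
3,173 × 0.314325 = 997.353225 ≈ 997.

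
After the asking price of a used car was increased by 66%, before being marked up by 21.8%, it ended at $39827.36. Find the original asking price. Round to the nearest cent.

$19698.18

The overall multiplier applied was 1.66 × 1.218 = 2.02188.
So the original asking price was $39827.36 ÷ 2.02188 ≈ $19698.18.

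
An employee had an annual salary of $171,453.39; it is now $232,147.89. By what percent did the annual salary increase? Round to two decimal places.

35.40%

Change: $232,147.89 − $171,453.39 = $60,694.50.
Relative to the original: $60,694.50 ÷ $171,453.39 ≈ 35.40%.
So the annual salary increased by 35.40%.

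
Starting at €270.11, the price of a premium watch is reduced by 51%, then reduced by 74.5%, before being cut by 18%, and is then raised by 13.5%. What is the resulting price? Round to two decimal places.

€31.41

51% decrease: €270.11 × 0.49 = €132.3539.
74.5% decrease: €132.3539 × 0.255 = €33.7502445.
18% decrease: €33.7502445 × 0.82 = €27.67520049.
Apply the 13.5% increase: €27.67520049 × 1.135 = €31.41135255615 ≈ €31.41.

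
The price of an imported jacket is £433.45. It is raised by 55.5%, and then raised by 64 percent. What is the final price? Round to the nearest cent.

£1105.38

After the 55.5% increase: £433.45 × 1.555 = £674.01475.
Apply the 64% increase: £674.01475 × 1.64 = £1105.38419 ≈ £1105.38.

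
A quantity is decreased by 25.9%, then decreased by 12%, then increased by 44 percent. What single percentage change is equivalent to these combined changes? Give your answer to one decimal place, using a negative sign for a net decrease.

A 25.9% decrease multiplies by 0.741.
Then a 12% decrease: 0.741 × 0.88 = 0.65208.
Then a 44% increase: 0.65208 × 1.44 = 0.9389952.
Overall factor 0.9389952, i.e. -6.1%.

-6.1%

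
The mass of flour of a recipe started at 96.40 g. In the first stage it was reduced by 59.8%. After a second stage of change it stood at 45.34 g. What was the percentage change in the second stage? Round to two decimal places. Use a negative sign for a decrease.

17.00%

After the first stage: 96.40 × 0.402 = 38.7528.
Second-stage multiplier: 45.34 ÷ 38.7528 ≈ 1.16998.
That is a change of 17.00%.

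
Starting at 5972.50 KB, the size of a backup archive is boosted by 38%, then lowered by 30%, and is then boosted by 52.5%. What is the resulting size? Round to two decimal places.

Each change multiplies by a factor: 1.38 × 0.7 × 1.525 = 1.47315.
5972.50 × 1.47315 = 8798.388375 ≈ 8798.39.

8798.39 KB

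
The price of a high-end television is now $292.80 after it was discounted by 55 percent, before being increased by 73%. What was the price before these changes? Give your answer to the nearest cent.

$376.11

Undoing the 73% increase: $292.80 ÷ 1.73 ≈ $169.248555.
Undoing the 55% decrease: $169.248555 ÷ 0.45 ≈ $376.11.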